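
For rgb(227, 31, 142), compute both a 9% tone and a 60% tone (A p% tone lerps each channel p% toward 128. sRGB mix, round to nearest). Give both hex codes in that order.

9% tone:
  R: 227 − 8.91 = 218.09 → 218
  G: 31 + 8.73 = 39.73 → 40
  B: 142 + 0.09×(128−142) = 142 − 1.26 = 140.74 → 141
  → #da288d
60% tone:
  R: 227 + 0.6×(128−227) = 227 − 59.4 = 167.6 → 168
  G: 31 + 0.6×(128−31) = 31 + 58.2 = 89.2 → 89
  B: 142 − 8.4 = 133.6 → 134
  → #a85986

#da288d, #a85986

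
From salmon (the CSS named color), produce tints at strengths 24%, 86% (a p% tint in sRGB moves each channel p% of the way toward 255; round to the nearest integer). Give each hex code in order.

#fb9e94, #feedeb

CSS salmon is rgb(250, 128, 114).
24%: (250 + 1.2 = 251.2→251, 128 + 30.48 = 158.48→158, 114 + 33.84 = 147.84→148) → #fb9e94
86%: (250 + 4.3 = 254.3→254, 128 + 109.22 = 237.22→237, 114 + 121.26 = 235.26→235) → #feedeb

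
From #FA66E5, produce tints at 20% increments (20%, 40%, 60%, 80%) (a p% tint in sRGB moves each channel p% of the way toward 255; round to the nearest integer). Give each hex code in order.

#FA66E5 is rgb(250, 102, 229).
20%: (250 + 1 = 251→251, 102 + 30.6 = 132.6→133, 229 + 5.2 = 234.2→234) → #FB85EA
40%: (250 + 2 = 252→252, 102 + 61.2 = 163.2→163, 229 + 10.4 = 239.4→239) → #FCA3EF
60%: (250 + 3 = 253→253, 102 + 91.8 = 193.8→194, 229 + 15.6 = 244.6→245) → #FDC2F5
80%: (250 + 4 = 254→254, 102 + 122.4 = 224.4→224, 229 + 20.8 = 249.8→250) → #FEE0FA

#FB85EA, #FCA3EF, #FDC2F5, #FEE0FA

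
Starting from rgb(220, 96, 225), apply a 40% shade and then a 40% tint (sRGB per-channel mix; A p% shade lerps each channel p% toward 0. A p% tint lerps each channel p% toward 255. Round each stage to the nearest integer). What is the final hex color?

Per channel, c → c + 0.4(0 − c):
  R: 220 − 88 = 132 → 132
  G: 96 + 0.4×(0−96) = 96 − 38.4 = 57.6 → 58
  B: 225 + 0.4×(0−225) = 225 − 90 = 135 → 135
After the shade: rgb(132, 58, 135) = #843A87.
Per channel, c → c + 0.4(255 − c):
  R: 132 + 49.2 = 181.2 → 181
  G: 58 + 78.8 = 136.8 → 137
  B: 135 + 48 = 183 → 183
rgb(181, 137, 183) = #B589B7.

#B589B7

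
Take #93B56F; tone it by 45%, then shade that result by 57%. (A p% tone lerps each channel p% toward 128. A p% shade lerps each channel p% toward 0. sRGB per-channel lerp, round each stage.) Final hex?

#93B56F is rgb(147, 181, 111).
Per channel, c → c + 0.45(128 − c):
  R: 147 + 0.45×(128−147) = 147 − 8.55 = 138.45 → 138
  G: 181 + 0.45×(128−181) = 181 − 23.85 = 157.15 → 157
  B: 111 + 7.65 = 118.65 → 119
After the tone: rgb(138, 157, 119) = #8A9D77.
Lerp each channel 57% toward 0:
  R: 138 − 78.66 = 59.34 → 59
  G: 157 − 89.49 = 67.51 → 68
  B: 119 + 0.57×(0−119) = 119 − 67.83 = 51.17 → 51
rgb(59, 68, 51) = #3B4433.

#3B4433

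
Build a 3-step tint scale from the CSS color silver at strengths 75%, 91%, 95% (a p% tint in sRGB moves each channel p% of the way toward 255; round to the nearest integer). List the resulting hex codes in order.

CSS silver is rgb(192, 192, 192).
75%: (192 + 47.25 = 239.25→239, 192 + 47.25 = 239.25→239, 192 + 47.25 = 239.25→239) → #EFEFEF
91%: (192 + 57.33 = 249.33→249, 192 + 57.33 = 249.33→249, 192 + 57.33 = 249.33→249) → #F9F9F9
95%: (192 + 59.85 = 251.85→252, 192 + 59.85 = 251.85→252, 192 + 59.85 = 251.85→252) → #FCFCFC

#EFEFEF, #F9F9F9, #FCFCFC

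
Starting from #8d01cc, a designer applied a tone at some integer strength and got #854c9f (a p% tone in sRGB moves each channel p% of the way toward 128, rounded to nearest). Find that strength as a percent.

#8d01cc is rgb(141, 1, 204); #854c9f is rgb(133, 76, 159).
On the G channel (widest range): 76 ≈ 1 + (p/100)(128 − 1), so p ≈ 100×(76 − 1)/(128 − 1) = 7500/127 = 59.06.
p = 59 reproduces all three channels after rounding.

59%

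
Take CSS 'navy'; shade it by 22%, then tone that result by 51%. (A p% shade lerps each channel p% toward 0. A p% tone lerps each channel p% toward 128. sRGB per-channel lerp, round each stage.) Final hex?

CSS navy is rgb(0, 0, 128).
Per channel, c → c + 0.22(0 − c):
  R: 0 + 0 = 0 → 0
  G: 0 + 0.22×(0−0) = 0 + 0 = 0 → 0
  B: 128 − 28.16 = 99.84 → 100
After the shade: rgb(0, 0, 100) = #000064.
Per channel, c → c + 0.51(128 − c):
  R: 0 + 0.51×(128−0) = 0 + 65.28 = 65.28 → 65
  G: 0 + 65.28 = 65.28 → 65
  B: 100 + 0.51×(128−100) = 100 + 14.28 = 114.28 → 114
rgb(65, 65, 114) = #414172.

#414172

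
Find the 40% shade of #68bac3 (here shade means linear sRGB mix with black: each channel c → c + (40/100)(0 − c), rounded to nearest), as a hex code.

#3e7075

#68bac3 is rgb(104, 186, 195).
A 40% shade moves each channel 40% toward 0:
  R: 104 − 41.6 = 62.4 → 62
  G: 186 + 0.4×(0−186) = 186 − 74.4 = 111.6 → 112
  B: 195 + 0.4×(0−195) = 195 − 78 = 117 → 117
rgb(62, 112, 117) = #3e7075.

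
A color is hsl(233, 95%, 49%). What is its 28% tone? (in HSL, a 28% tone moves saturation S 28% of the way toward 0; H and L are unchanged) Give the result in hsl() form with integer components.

S moves 28% from 95 toward 0: 95 − 26.6 = 68.4 → 68.
H and L are unchanged.

hsl(233, 68%, 49%)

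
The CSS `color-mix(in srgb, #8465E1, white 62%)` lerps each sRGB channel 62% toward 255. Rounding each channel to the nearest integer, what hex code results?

#D0C4F4

#8465E1 is rgb(132, 101, 225).
Lerp each channel 62% toward 255:
  R: 132 + 76.26 = 208.26 → 208
  G: 101 + 95.48 = 196.48 → 196
  B: 225 + 0.62×(255−225) = 225 + 18.6 = 243.6 → 244
rgb(208, 196, 244) = #D0C4F4.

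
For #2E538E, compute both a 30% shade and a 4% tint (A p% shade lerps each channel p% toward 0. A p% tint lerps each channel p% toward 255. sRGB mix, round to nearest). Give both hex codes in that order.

#203A63, #365A93

#2E538E is rgb(46, 83, 142).
30% shade:
  R: 46 − 13.8 = 32.2 → 32
  G: 83 + 0.3×(0−83) = 83 − 24.9 = 58.1 → 58
  B: 142 − 42.6 = 99.4 → 99
  → #203A63
4% tint:
  R: 46 + 8.36 = 54.36 → 54
  G: 83 + 0.04×(255−83) = 83 + 6.88 = 89.88 → 90
  B: 142 + 0.04×(255−142) = 142 + 4.52 = 146.52 → 147
  → #365A93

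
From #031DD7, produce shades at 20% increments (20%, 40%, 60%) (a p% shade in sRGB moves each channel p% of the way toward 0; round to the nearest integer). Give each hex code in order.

#031DD7 is rgb(3, 29, 215).
20%: (3 − 0.6 = 2.4→2, 29 − 5.8 = 23.2→23, 215 − 43 = 172→172) → #0217AC
40%: (3 − 1.2 = 1.8→2, 29 − 11.6 = 17.4→17, 215 − 86 = 129→129) → #021181
60%: (3 − 1.8 = 1.2→1, 29 − 17.4 = 11.6→12, 215 − 129 = 86→86) → #010C56

#0217AC, #021181, #010C56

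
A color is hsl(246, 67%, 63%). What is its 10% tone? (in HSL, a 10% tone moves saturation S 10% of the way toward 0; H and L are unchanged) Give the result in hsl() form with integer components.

S moves 10% from 67 toward 0: 67 − 6.7 = 60.3 → 60.
H and L are unchanged.

hsl(246, 60%, 63%)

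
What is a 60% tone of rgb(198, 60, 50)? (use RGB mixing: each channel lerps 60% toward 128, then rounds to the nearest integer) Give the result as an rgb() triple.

rgb(156, 101, 97)

Per channel, c → c + 0.6(128 − c):
  R: 198 + 0.6×(128−198) = 198 − 42 = 156 → 156
  G: 60 + 0.6×(128−60) = 60 + 40.8 = 100.8 → 101
  B: 50 + 0.6×(128−50) = 50 + 46.8 = 96.8 → 97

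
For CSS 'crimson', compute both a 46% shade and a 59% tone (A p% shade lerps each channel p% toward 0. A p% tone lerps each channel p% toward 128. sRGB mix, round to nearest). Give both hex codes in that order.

CSS crimson is rgb(220, 20, 60).
46% shade:
  R: 220 + 0.46×(0−220) = 220 − 101.2 = 118.8 → 119
  G: 20 − 9.2 = 10.8 → 11
  B: 60 + 0.46×(0−60) = 60 − 27.6 = 32.4 → 32
  → #770B20
59% tone:
  R: 220 − 54.28 = 165.72 → 166
  G: 20 + 0.59×(128−20) = 20 + 63.72 = 83.72 → 84
  B: 60 + 40.12 = 100.12 → 100
  → #A65464

#770B20, #A65464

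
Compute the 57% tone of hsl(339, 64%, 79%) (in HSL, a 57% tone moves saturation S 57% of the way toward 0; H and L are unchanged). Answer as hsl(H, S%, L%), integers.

S moves 57% from 64 toward 0: 64 − 36.48 = 27.52 → 28.
H and L are unchanged.

hsl(339, 28%, 79%)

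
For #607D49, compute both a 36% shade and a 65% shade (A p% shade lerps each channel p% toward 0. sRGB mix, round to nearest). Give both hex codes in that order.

#607D49 is rgb(96, 125, 73).
36% shade:
  R: 96 + 0.36×(0−96) = 96 − 34.56 = 61.44 → 61
  G: 125 + 0.36×(0−125) = 125 − 45 = 80 → 80
  B: 73 + 0.36×(0−73) = 73 − 26.28 = 46.72 → 47
  → #3D502F
65% shade:
  R: 96 + 0.65×(0−96) = 96 − 62.4 = 33.6 → 34
  G: 125 + 0.65×(0−125) = 125 − 81.25 = 43.75 → 44
  B: 73 + 0.65×(0−73) = 73 − 47.45 = 25.55 → 26
  → #222C1A

#3D502F, #222C1A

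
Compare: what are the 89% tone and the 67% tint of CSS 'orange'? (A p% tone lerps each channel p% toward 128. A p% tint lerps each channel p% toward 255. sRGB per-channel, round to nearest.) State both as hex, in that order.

#8E8472, #FFE1AB

CSS orange is rgb(255, 165, 0).
89% tone:
  R: 255 + 0.89×(128−255) = 255 − 113.03 = 141.97 → 142
  G: 165 + 0.89×(128−165) = 165 − 32.93 = 132.07 → 132
  B: 0 + 0.89×(128−0) = 0 + 113.92 = 113.92 → 114
  → #8E8472
67% tint:
  R: 255 + 0.67×(255−255) = 255 + 0 = 255 → 255
  G: 165 + 0.67×(255−165) = 165 + 60.3 = 225.3 → 225
  B: 0 + 0.67×(255−0) = 0 + 170.85 = 170.85 → 171
  → #FFE1AB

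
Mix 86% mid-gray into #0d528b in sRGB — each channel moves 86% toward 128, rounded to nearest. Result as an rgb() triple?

#0d528b is rgb(13, 82, 139).
Lerp each channel 86% toward 128:
  R: 13 + 98.9 = 111.9 → 112
  G: 82 + 39.56 = 121.56 → 122
  B: 139 + 0.86×(128−139) = 139 − 9.46 = 129.54 → 130

rgb(112, 122, 130)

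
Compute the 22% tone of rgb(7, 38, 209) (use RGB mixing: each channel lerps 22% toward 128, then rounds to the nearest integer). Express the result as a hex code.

#223ABF

Lerp each channel 22% toward 128:
  R: 7 + 26.62 = 33.62 → 34
  G: 38 + 0.22×(128−38) = 38 + 19.8 = 57.8 → 58
  B: 209 + 0.22×(128−209) = 209 − 17.82 = 191.18 → 191
rgb(34, 58, 191) = #223ABF.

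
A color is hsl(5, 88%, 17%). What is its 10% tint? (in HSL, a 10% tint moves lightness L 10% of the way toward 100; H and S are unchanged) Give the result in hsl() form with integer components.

hsl(5, 88%, 25%)

L moves 10% from 17 toward 100: 17 + 8.3 = 25.3 → 25.
H and S are unchanged.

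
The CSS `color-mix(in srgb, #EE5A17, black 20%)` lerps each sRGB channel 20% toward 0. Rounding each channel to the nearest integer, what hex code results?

#BE4812

#EE5A17 is rgb(238, 90, 23).
Lerp each channel 20% toward 0:
  R: 238 − 47.6 = 190.4 → 190
  G: 90 − 18 = 72 → 72
  B: 23 + 0.2×(0−23) = 23 − 4.6 = 18.4 → 18
rgb(190, 72, 18) = #BE4812.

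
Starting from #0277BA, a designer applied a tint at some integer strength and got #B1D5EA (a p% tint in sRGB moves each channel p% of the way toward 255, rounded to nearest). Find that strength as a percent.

#0277BA is rgb(2, 119, 186); #B1D5EA is rgb(177, 213, 234).
On the R channel (widest range): 177 ≈ 2 + (p/100)(255 − 2), so p ≈ 100×(177 − 2)/(255 − 2) = 17500/253 = 69.17.
p = 69 reproduces all three channels after rounding.

69%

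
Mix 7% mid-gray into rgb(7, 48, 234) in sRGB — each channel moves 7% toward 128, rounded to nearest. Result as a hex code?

#0f36e3

A 7% tone moves each channel 7% toward 128:
  R: 7 + 0.07×(128−7) = 7 + 8.47 = 15.47 → 15
  G: 48 + 0.07×(128−48) = 48 + 5.6 = 53.6 → 54
  B: 234 − 7.42 = 226.58 → 227
rgb(15, 54, 227) = #0f36e3.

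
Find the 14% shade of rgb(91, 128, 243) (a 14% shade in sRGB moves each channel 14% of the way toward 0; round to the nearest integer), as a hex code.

#4E6ED1

A 14% shade moves each channel 14% toward 0:
  R: 91 + 0.14×(0−91) = 91 − 12.74 = 78.26 → 78
  G: 128 − 17.92 = 110.08 → 110
  B: 243 − 34.02 = 208.98 → 209
rgb(78, 110, 209) = #4E6ED1.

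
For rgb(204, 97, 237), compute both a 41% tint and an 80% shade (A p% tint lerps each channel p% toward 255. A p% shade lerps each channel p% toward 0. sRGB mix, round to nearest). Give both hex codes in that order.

41% tint:
  R: 204 + 0.41×(255−204) = 204 + 20.91 = 224.91 → 225
  G: 97 + 64.78 = 161.78 → 162
  B: 237 + 7.38 = 244.38 → 244
  → #e1a2f4
80% shade:
  R: 204 + 0.8×(0−204) = 204 − 163.2 = 40.8 → 41
  G: 97 + 0.8×(0−97) = 97 − 77.6 = 19.4 → 19
  B: 237 + 0.8×(0−237) = 237 − 189.6 = 47.4 → 47
  → #29132f

#e1a2f4, #29132f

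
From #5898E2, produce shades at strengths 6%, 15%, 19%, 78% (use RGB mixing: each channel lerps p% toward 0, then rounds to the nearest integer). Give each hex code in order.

#5898E2 is rgb(88, 152, 226).
6%: (88 − 5.28 = 82.72→83, 152 − 9.12 = 142.88→143, 226 − 13.56 = 212.44→212) → #538FD4
15%: (88 − 13.2 = 74.8→75, 152 − 22.8 = 129.2→129, 226 − 33.9 = 192.1→192) → #4B81C0
19%: (88 − 16.72 = 71.28→71, 152 − 28.88 = 123.12→123, 226 − 42.94 = 183.06→183) → #477BB7
78%: (88 − 68.64 = 19.36→19, 152 − 118.56 = 33.44→33, 226 − 176.28 = 49.72→50) → #132132

#538FD4, #4B81C0, #477BB7, #132132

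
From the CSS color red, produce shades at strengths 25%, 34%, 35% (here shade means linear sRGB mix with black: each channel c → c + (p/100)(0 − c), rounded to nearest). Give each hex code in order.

CSS red is rgb(255, 0, 0).
25%: (255 − 63.75 = 191.25→191, 0→0, 0→0) → #BF0000
34%: (255 − 86.7 = 168.3→168, 0→0, 0→0) → #A80000
35%: (255 − 89.25 = 165.75→166, 0→0, 0→0) → #A60000

#BF0000, #A80000, #A60000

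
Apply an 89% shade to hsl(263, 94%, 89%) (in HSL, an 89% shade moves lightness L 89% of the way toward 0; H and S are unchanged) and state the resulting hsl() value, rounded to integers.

L moves 89% from 89 toward 0: 89 − 79.21 = 9.79 → 10.
H and S are unchanged.

hsl(263, 94%, 10%)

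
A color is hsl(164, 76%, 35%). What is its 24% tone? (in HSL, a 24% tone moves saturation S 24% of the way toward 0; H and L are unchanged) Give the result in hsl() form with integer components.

hsl(164, 58%, 35%)

S moves 24% from 76 toward 0: 76 − 18.24 = 57.76 → 58.
H and L are unchanged.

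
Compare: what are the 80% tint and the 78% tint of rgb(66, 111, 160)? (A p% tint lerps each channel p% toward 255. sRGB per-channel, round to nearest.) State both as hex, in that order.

80% tint:
  R: 66 + 151.2 = 217.2 → 217
  G: 111 + 0.8×(255−111) = 111 + 115.2 = 226.2 → 226
  B: 160 + 0.8×(255−160) = 160 + 76 = 236 → 236
  → #D9E2EC
78% tint:
  R: 66 + 147.42 = 213.42 → 213
  G: 111 + 0.78×(255−111) = 111 + 112.32 = 223.32 → 223
  B: 160 + 0.78×(255−160) = 160 + 74.1 = 234.1 → 234
  → #D5DFEA

#D9E2EC, #D5DFEA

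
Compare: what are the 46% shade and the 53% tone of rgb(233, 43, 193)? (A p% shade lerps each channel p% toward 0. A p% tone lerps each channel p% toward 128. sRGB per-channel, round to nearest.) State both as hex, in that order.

46% shade:
  R: 233 − 107.18 = 125.82 → 126
  G: 43 + 0.46×(0−43) = 43 − 19.78 = 23.22 → 23
  B: 193 + 0.46×(0−193) = 193 − 88.78 = 104.22 → 104
  → #7e1768
53% tone:
  R: 233 − 55.65 = 177.35 → 177
  G: 43 + 0.53×(128−43) = 43 + 45.05 = 88.05 → 88
  B: 193 + 0.53×(128−193) = 193 − 34.45 = 158.55 → 159
  → #b1589f

#7e1768, #b1589f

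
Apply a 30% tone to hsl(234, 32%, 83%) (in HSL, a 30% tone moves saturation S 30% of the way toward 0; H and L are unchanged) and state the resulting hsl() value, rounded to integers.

hsl(234, 22%, 83%)

S moves 30% from 32 toward 0: 32 − 9.6 = 22.4 → 22.
H and L are unchanged.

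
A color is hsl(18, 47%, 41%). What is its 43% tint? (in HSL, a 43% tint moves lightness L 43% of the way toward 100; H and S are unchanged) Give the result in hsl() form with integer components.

hsl(18, 47%, 66%)

L moves 43% from 41 toward 100: 41 + 25.37 = 66.37 → 66.
H and S are unchanged.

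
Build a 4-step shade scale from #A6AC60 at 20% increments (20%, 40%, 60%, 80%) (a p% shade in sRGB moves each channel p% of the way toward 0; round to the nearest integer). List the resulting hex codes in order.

#858A4D, #64673A, #424526, #212213

#A6AC60 is rgb(166, 172, 96).
20%: (166 − 33.2 = 132.8→133, 172 − 34.4 = 137.6→138, 96 − 19.2 = 76.8→77) → #858A4D
40%: (166 − 66.4 = 99.6→100, 172 − 68.8 = 103.2→103, 96 − 38.4 = 57.6→58) → #64673A
60%: (166 − 99.6 = 66.4→66, 172 − 103.2 = 68.8→69, 96 − 57.6 = 38.4→38) → #424526
80%: (166 − 132.8 = 33.2→33, 172 − 137.6 = 34.4→34, 96 − 76.8 = 19.2→19) → #212213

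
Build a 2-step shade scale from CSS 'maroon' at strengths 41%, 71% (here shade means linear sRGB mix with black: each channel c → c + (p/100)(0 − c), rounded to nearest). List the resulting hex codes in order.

#4C0000, #250000

CSS maroon is rgb(128, 0, 0).
41%: (128 − 52.48 = 75.52→76, 0→0, 0→0) → #4C0000
71%: (128 − 90.88 = 37.12→37, 0→0, 0→0) → #250000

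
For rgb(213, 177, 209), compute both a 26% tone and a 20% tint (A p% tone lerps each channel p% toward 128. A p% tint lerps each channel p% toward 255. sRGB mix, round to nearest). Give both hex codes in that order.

26% tone:
  R: 213 − 22.1 = 190.9 → 191
  G: 177 − 12.74 = 164.26 → 164
  B: 209 − 21.06 = 187.94 → 188
  → #BFA4BC
20% tint:
  R: 213 + 0.2×(255−213) = 213 + 8.4 = 221.4 → 221
  G: 177 + 15.6 = 192.6 → 193
  B: 209 + 9.2 = 218.2 → 218
  → #DDC1DA

#BFA4BC, #DDC1DA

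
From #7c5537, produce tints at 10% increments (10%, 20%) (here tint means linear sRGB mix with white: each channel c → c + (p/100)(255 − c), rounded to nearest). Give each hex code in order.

#7c5537 is rgb(124, 85, 55).
10%: (124 + 13.1 = 137.1→137, 85 + 17 = 102→102, 55 + 20 = 75→75) → #89664b
20%: (124 + 26.2 = 150.2→150, 85 + 34 = 119→119, 55 + 40 = 95→95) → #96775f

#89664b, #96775f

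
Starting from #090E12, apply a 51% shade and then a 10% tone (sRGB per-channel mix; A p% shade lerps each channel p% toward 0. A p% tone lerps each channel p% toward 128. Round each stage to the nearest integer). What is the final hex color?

#090E12 is rgb(9, 14, 18).
A 51% shade moves each channel 51% toward 0:
  R: 9 + 0.51×(0−9) = 9 − 4.59 = 4.41 → 4
  G: 14 + 0.51×(0−14) = 14 − 7.14 = 6.86 → 7
  B: 18 + 0.51×(0−18) = 18 − 9.18 = 8.82 → 9
After the shade: rgb(4, 7, 9) = #040709.
Lerp each channel 10% toward 128:
  R: 4 + 0.1×(128−4) = 4 + 12.4 = 16.4 → 16
  G: 7 + 0.1×(128−7) = 7 + 12.1 = 19.1 → 19
  B: 9 + 0.1×(128−9) = 9 + 11.9 = 20.9 → 21
rgb(16, 19, 21) = #101315.

#101315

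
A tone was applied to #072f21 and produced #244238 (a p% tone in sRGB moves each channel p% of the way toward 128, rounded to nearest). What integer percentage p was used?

#072f21 is rgb(7, 47, 33); #244238 is rgb(36, 66, 56).
On the R channel (widest range): 36 ≈ 7 + (p/100)(128 − 7), so p ≈ 100×(36 − 7)/(128 − 7) = 2900/121 = 23.97.
p = 24 reproduces all three channels after rounding.

24%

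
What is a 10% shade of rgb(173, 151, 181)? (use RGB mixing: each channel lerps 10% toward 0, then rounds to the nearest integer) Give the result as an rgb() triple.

rgb(156, 136, 163)

Lerp each channel 10% toward 0:
  R: 173 + 0.1×(0−173) = 173 − 17.3 = 155.7 → 156
  G: 151 − 15.1 = 135.9 → 136
  B: 181 + 0.1×(0−181) = 181 − 18.1 = 162.9 → 163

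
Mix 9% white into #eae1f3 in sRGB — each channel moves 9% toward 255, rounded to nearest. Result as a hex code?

#ece4f4

#eae1f3 is rgb(234, 225, 243).
Lerp each channel 9% toward 255:
  R: 234 + 0.09×(255−234) = 234 + 1.89 = 235.89 → 236
  G: 225 + 0.09×(255−225) = 225 + 2.7 = 227.7 → 228
  B: 243 + 1.08 = 244.08 → 244
rgb(236, 228, 244) = #ece4f4.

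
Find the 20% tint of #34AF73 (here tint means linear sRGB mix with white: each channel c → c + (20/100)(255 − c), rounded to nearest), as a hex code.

#34AF73 is rgb(52, 175, 115).
A 20% tint moves each channel 20% toward 255:
  R: 52 + 0.2×(255−52) = 52 + 40.6 = 92.6 → 93
  G: 175 + 0.2×(255−175) = 175 + 16 = 191 → 191
  B: 115 + 28 = 143 → 143
rgb(93, 191, 143) = #5DBF8F.

#5DBF8F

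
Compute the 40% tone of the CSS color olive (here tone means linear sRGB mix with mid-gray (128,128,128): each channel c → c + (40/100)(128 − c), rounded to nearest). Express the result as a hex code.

#808033

CSS olive is rgb(128, 128, 0).
Per channel, c → c + 0.4(128 − c):
  R: 128 + 0.4×(128−128) = 128 + 0 = 128 → 128
  G: 128 + 0 = 128 → 128
  B: 0 + 51.2 = 51.2 → 51
rgb(128, 128, 51) = #808033.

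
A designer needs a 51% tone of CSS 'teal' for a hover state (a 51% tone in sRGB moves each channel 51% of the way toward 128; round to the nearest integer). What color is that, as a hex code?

CSS teal is rgb(0, 128, 128).
A 51% tone moves each channel 51% toward 128:
  R: 0 + 65.28 = 65.28 → 65
  G: 128 + 0.51×(128−128) = 128 + 0 = 128 → 128
  B: 128 + 0 = 128 → 128
rgb(65, 128, 128) = #418080.

#418080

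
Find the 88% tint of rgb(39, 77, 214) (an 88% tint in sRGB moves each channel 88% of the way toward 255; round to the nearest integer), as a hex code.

An 88% tint moves each channel 88% toward 255:
  R: 39 + 190.08 = 229.08 → 229
  G: 77 + 0.88×(255−77) = 77 + 156.64 = 233.64 → 234
  B: 214 + 0.88×(255−214) = 214 + 36.08 = 250.08 → 250
rgb(229, 234, 250) = #e5eafa.

#e5eafa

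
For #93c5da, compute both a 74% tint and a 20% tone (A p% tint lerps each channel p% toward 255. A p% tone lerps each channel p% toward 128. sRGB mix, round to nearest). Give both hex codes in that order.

#93c5da is rgb(147, 197, 218).
74% tint:
  R: 147 + 79.92 = 226.92 → 227
  G: 197 + 0.74×(255−197) = 197 + 42.92 = 239.92 → 240
  B: 218 + 27.38 = 245.38 → 245
  → #e3f0f5
20% tone:
  R: 147 + 0.2×(128−147) = 147 − 3.8 = 143.2 → 143
  G: 197 − 13.8 = 183.2 → 183
  B: 218 − 18 = 200 → 200
  → #8fb7c8

#e3f0f5, #8fb7c8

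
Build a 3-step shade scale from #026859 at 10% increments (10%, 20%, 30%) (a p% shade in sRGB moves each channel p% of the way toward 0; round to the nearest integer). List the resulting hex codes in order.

#025e50, #025347, #01493e

#026859 is rgb(2, 104, 89).
10%: (2→2, 104 − 10.4 = 93.6→94, 89 − 8.9 = 80.1→80) → #025e50
20%: (2→2, 104 − 20.8 = 83.2→83, 89 − 17.8 = 71.2→71) → #025347
30%: (2 − 0.6 = 1.4→1, 104 − 31.2 = 72.8→73, 89 − 26.7 = 62.3→62) → #01493e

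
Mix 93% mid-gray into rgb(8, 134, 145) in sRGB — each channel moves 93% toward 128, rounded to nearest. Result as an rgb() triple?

A 93% tone moves each channel 93% toward 128:
  R: 8 + 0.93×(128−8) = 8 + 111.6 = 119.6 → 120
  G: 134 + 0.93×(128−134) = 134 − 5.58 = 128.42 → 128
  B: 145 + 0.93×(128−145) = 145 − 15.81 = 129.19 → 129

rgb(120, 128, 129)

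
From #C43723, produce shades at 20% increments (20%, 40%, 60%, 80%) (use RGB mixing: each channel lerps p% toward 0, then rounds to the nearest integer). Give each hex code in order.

#9D2C1C, #762115, #4E160E, #270B07

#C43723 is rgb(196, 55, 35).
20%: (196 − 39.2 = 156.8→157, 55 − 11 = 44→44, 35 − 7 = 28→28) → #9D2C1C
40%: (196 − 78.4 = 117.6→118, 55 − 22 = 33→33, 35 − 14 = 21→21) → #762115
60%: (196 − 117.6 = 78.4→78, 55 − 33 = 22→22, 35 − 21 = 14→14) → #4E160E
80%: (196 − 156.8 = 39.2→39, 55 − 44 = 11→11, 35 − 28 = 7→7) → #270B07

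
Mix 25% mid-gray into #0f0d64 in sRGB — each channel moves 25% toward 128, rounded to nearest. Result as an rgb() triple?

rgb(43, 42, 107)

#0f0d64 is rgb(15, 13, 100).
Lerp each channel 25% toward 128:
  R: 15 + 28.25 = 43.25 → 43
  G: 13 + 0.25×(128−13) = 13 + 28.75 = 41.75 → 42
  B: 100 + 7 = 107 → 107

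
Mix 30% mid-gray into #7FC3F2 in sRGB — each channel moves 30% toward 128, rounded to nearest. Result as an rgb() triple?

rgb(127, 175, 208)

#7FC3F2 is rgb(127, 195, 242).
A 30% tone moves each channel 30% toward 128:
  R: 127 + 0.3×(128−127) = 127 + 0.3 = 127.3 → 127
  G: 195 − 20.1 = 174.9 → 175
  B: 242 − 34.2 = 207.8 → 208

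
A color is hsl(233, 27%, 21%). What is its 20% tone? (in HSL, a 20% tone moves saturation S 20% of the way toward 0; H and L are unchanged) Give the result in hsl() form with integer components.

S moves 20% from 27 toward 0: 27 − 5.4 = 21.6 → 22.
H and L are unchanged.

hsl(233, 22%, 21%)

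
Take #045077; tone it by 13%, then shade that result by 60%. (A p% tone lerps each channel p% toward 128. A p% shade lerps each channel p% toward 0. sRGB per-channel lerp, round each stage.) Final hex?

#082230

#045077 is rgb(4, 80, 119).
A 13% tone moves each channel 13% toward 128:
  R: 4 + 0.13×(128−4) = 4 + 16.12 = 20.12 → 20
  G: 80 + 0.13×(128−80) = 80 + 6.24 = 86.24 → 86
  B: 119 + 0.13×(128−119) = 119 + 1.17 = 120.17 → 120
After the tone: rgb(20, 86, 120) = #145678.
Lerp each channel 60% toward 0:
  R: 20 − 12 = 8 → 8
  G: 86 − 51.6 = 34.4 → 34
  B: 120 + 0.6×(0−120) = 120 − 72 = 48 → 48
rgb(8, 34, 48) = #082230.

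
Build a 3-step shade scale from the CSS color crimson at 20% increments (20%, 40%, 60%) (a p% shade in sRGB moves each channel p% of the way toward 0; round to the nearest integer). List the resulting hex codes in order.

#B01030, #840C24, #580818

CSS crimson is rgb(220, 20, 60).
20%: (220 − 44 = 176→176, 20 − 4 = 16→16, 60 − 12 = 48→48) → #B01030
40%: (220 − 88 = 132→132, 20 − 8 = 12→12, 60 − 24 = 36→36) → #840C24
60%: (220 − 132 = 88→88, 20 − 12 = 8→8, 60 − 36 = 24→24) → #580818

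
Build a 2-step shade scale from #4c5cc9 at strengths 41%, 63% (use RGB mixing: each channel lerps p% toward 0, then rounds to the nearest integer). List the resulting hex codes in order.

#2d3677, #1c224a

#4c5cc9 is rgb(76, 92, 201).
41%: (76 − 31.16 = 44.84→45, 92 − 37.72 = 54.28→54, 201 − 82.41 = 118.59→119) → #2d3677
63%: (76 − 47.88 = 28.12→28, 92 − 57.96 = 34.04→34, 201 − 126.63 = 74.37→74) → #1c224a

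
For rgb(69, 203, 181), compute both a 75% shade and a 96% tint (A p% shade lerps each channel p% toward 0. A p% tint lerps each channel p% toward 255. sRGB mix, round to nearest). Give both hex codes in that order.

#11332d, #f8fdfc

75% shade:
  R: 69 − 51.75 = 17.25 → 17
  G: 203 + 0.75×(0−203) = 203 − 152.25 = 50.75 → 51
  B: 181 − 135.75 = 45.25 → 45
  → #11332d
96% tint:
  R: 69 + 178.56 = 247.56 → 248
  G: 203 + 0.96×(255−203) = 203 + 49.92 = 252.92 → 253
  B: 181 + 71.04 = 252.04 → 252
  → #f8fdfc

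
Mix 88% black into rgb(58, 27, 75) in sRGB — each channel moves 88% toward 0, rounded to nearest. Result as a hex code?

#070309

Per channel, c → c + 0.88(0 − c):
  R: 58 + 0.88×(0−58) = 58 − 51.04 = 6.96 → 7
  G: 27 − 23.76 = 3.24 → 3
  B: 75 + 0.88×(0−75) = 75 − 66 = 9 → 9
rgb(7, 3, 9) = #070309.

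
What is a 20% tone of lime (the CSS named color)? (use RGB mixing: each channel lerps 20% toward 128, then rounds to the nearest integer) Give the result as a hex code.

CSS lime is rgb(0, 255, 0).
A 20% tone moves each channel 20% toward 128:
  R: 0 + 0.2×(128−0) = 0 + 25.6 = 25.6 → 26
  G: 255 + 0.2×(128−255) = 255 − 25.4 = 229.6 → 230
  B: 0 + 0.2×(128−0) = 0 + 25.6 = 25.6 → 26
rgb(26, 230, 26) = #1ae61a.

#1ae61a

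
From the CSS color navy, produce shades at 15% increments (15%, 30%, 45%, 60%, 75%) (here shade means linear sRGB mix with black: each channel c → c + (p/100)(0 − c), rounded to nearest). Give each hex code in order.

CSS navy is rgb(0, 0, 128).
15%: (0→0, 0→0, 128 − 19.2 = 108.8→109) → #00006D
30%: (0→0, 0→0, 128 − 38.4 = 89.6→90) → #00005A
45%: (0→0, 0→0, 128 − 57.6 = 70.4→70) → #000046
60%: (0→0, 0→0, 128 − 76.8 = 51.2→51) → #000033
75%: (0→0, 0→0, 128 − 96 = 32→32) → #000020

#00006D, #00005A, #000046, #000033, #000020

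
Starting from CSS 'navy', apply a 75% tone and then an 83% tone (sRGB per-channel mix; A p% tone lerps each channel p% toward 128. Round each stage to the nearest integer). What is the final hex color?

CSS navy is rgb(0, 0, 128).
Per channel, c → c + 0.75(128 − c):
  R: 0 + 96 = 96 → 96
  G: 0 + 96 = 96 → 96
  B: 128 + 0.75×(128−128) = 128 + 0 = 128 → 128
After the tone: rgb(96, 96, 128) = #606080.
An 83% tone moves each channel 83% toward 128:
  R: 96 + 0.83×(128−96) = 96 + 26.56 = 122.56 → 123
  G: 96 + 26.56 = 122.56 → 123
  B: 128 + 0.83×(128−128) = 128 + 0 = 128 → 128
rgb(123, 123, 128) = #7B7B80.

#7B7B80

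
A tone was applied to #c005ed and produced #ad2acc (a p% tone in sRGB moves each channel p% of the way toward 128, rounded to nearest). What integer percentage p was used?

30%

#c005ed is rgb(192, 5, 237); #ad2acc is rgb(173, 42, 204).
On the G channel (widest range): 42 ≈ 5 + (p/100)(128 − 5), so p ≈ 100×(42 − 5)/(128 − 5) = 3700/123 = 30.08.
p = 30 reproduces all three channels after rounding.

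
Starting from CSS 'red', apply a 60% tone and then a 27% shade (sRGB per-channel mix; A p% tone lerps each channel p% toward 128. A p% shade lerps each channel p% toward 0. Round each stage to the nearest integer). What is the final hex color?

CSS red is rgb(255, 0, 0).
A 60% tone moves each channel 60% toward 128:
  R: 255 + 0.6×(128−255) = 255 − 76.2 = 178.8 → 179
  G: 0 + 0.6×(128−0) = 0 + 76.8 = 76.8 → 77
  B: 0 + 76.8 = 76.8 → 77
After the tone: rgb(179, 77, 77) = #B34D4D.
Lerp each channel 27% toward 0:
  R: 179 − 48.33 = 130.67 → 131
  G: 77 + 0.27×(0−77) = 77 − 20.79 = 56.21 → 56
  B: 77 − 20.79 = 56.21 → 56
rgb(131, 56, 56) = #833838.

#833838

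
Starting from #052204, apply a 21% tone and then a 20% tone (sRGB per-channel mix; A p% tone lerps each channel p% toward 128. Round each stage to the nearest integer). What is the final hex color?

#324532

#052204 is rgb(5, 34, 4).
Lerp each channel 21% toward 128:
  R: 5 + 0.21×(128−5) = 5 + 25.83 = 30.83 → 31
  G: 34 + 19.74 = 53.74 → 54
  B: 4 + 26.04 = 30.04 → 30
After the tone: rgb(31, 54, 30) = #1F361E.
A 20% tone moves each channel 20% toward 128:
  R: 31 + 0.2×(128−31) = 31 + 19.4 = 50.4 → 50
  G: 54 + 0.2×(128−54) = 54 + 14.8 = 68.8 → 69
  B: 30 + 19.6 = 49.6 → 50
rgb(50, 69, 50) = #324532.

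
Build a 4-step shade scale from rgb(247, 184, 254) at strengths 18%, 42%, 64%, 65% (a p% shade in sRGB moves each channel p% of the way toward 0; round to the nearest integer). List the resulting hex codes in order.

18%: (247 − 44.46 = 202.54→203, 184 − 33.12 = 150.88→151, 254 − 45.72 = 208.28→208) → #cb97d0
42%: (247 − 103.74 = 143.26→143, 184 − 77.28 = 106.72→107, 254 − 106.68 = 147.32→147) → #8f6b93
64%: (247 − 158.08 = 88.92→89, 184 − 117.76 = 66.24→66, 254 − 162.56 = 91.44→91) → #59425b
65%: (247 − 160.55 = 86.45→86, 184 − 119.6 = 64.4→64, 254 − 165.1 = 88.9→89) → #564059

#cb97d0, #8f6b93, #59425b, #564059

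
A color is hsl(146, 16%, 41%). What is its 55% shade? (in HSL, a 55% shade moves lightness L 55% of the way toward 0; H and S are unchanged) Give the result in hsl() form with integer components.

L moves 55% from 41 toward 0: 41 − 22.55 = 18.45 → 18.
H and S are unchanged.

hsl(146, 16%, 18%)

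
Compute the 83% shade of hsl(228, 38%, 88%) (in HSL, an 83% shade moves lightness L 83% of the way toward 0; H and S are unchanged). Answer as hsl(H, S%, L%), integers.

hsl(228, 38%, 15%)

L moves 83% from 88 toward 0: 88 − 73.04 = 14.96 → 15.
H and S are unchanged.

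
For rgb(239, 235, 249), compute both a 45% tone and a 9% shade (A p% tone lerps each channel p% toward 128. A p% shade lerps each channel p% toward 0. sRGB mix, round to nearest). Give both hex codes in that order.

#bdbbc3, #d9d6e3

45% tone:
  R: 239 + 0.45×(128−239) = 239 − 49.95 = 189.05 → 189
  G: 235 − 48.15 = 186.85 → 187
  B: 249 − 54.45 = 194.55 → 195
  → #bdbbc3
9% shade:
  R: 239 + 0.09×(0−239) = 239 − 21.51 = 217.49 → 217
  G: 235 − 21.15 = 213.85 → 214
  B: 249 + 0.09×(0−249) = 249 − 22.41 = 226.59 → 227
  → #d9d6e3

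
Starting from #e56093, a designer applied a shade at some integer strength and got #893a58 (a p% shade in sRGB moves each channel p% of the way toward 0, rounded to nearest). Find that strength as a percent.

#e56093 is rgb(229, 96, 147); #893a58 is rgb(137, 58, 88).
On the R channel (widest range): 137 ≈ 229 + (p/100)(0 − 229), so p ≈ 100×(137 − 229)/(0 − 229) = -9200/-229 = 40.17.
p = 40 reproduces all three channels after rounding.

40%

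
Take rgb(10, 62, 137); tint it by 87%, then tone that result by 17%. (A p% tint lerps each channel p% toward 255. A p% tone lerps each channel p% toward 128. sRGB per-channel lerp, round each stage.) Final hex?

Per channel, c → c + 0.87(255 − c):
  R: 10 + 213.15 = 223.15 → 223
  G: 62 + 0.87×(255−62) = 62 + 167.91 = 229.91 → 230
  B: 137 + 0.87×(255−137) = 137 + 102.66 = 239.66 → 240
After the tint: rgb(223, 230, 240) = #DFE6F0.
Lerp each channel 17% toward 128:
  R: 223 − 16.15 = 206.85 → 207
  G: 230 + 0.17×(128−230) = 230 − 17.34 = 212.66 → 213
  B: 240 + 0.17×(128−240) = 240 − 19.04 = 220.96 → 221
rgb(207, 213, 221) = #CFD5DD.

#CFD5DD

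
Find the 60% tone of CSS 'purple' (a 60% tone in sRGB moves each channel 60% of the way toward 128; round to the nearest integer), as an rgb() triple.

CSS purple is rgb(128, 0, 128).
Per channel, c → c + 0.6(128 − c):
  R: 128 + 0.6×(128−128) = 128 + 0 = 128 → 128
  G: 0 + 0.6×(128−0) = 0 + 76.8 = 76.8 → 77
  B: 128 + 0.6×(128−128) = 128 + 0 = 128 → 128

rgb(128, 77, 128)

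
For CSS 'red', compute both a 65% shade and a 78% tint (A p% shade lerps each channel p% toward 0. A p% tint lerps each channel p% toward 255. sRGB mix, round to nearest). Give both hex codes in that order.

#590000, #FFC7C7

CSS red is rgb(255, 0, 0).
65% shade:
  R: 255 + 0.65×(0−255) = 255 − 165.75 = 89.25 → 89
  G: 0 + 0.65×(0−0) = 0 + 0 = 0 → 0
  B: 0 + 0.65×(0−0) = 0 + 0 = 0 → 0
  → #590000
78% tint:
  R: 255 + 0 = 255 → 255
  G: 0 + 0.78×(255−0) = 0 + 198.9 = 198.9 → 199
  B: 0 + 0.78×(255−0) = 0 + 198.9 = 198.9 → 199
  → #FFC7C7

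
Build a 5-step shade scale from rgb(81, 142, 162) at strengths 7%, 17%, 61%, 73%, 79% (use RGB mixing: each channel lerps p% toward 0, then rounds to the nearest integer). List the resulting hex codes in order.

#4b8497, #437686, #20373f, #16262c, #111e22

7%: (81 − 5.67 = 75.33→75, 142 − 9.94 = 132.06→132, 162 − 11.34 = 150.66→151) → #4b8497
17%: (81 − 13.77 = 67.23→67, 142 − 24.14 = 117.86→118, 162 − 27.54 = 134.46→134) → #437686
61%: (81 − 49.41 = 31.59→32, 142 − 86.62 = 55.38→55, 162 − 98.82 = 63.18→63) → #20373f
73%: (81 − 59.13 = 21.87→22, 142 − 103.66 = 38.34→38, 162 − 118.26 = 43.74→44) → #16262c
79%: (81 − 63.99 = 17.01→17, 142 − 112.18 = 29.82→30, 162 − 127.98 = 34.02→34) → #111e22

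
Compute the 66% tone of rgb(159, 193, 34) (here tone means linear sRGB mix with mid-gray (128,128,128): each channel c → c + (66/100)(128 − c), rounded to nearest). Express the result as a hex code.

#8b9660

Per channel, c → c + 0.66(128 − c):
  R: 159 + 0.66×(128−159) = 159 − 20.46 = 138.54 → 139
  G: 193 − 42.9 = 150.1 → 150
  B: 34 + 62.04 = 96.04 → 96
rgb(139, 150, 96) = #8b9660.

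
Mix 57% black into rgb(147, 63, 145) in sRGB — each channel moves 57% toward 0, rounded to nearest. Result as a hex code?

#3F1B3E

Per channel, c → c + 0.57(0 − c):
  R: 147 + 0.57×(0−147) = 147 − 83.79 = 63.21 → 63
  G: 63 + 0.57×(0−63) = 63 − 35.91 = 27.09 → 27
  B: 145 + 0.57×(0−145) = 145 − 82.65 = 62.35 → 62
rgb(63, 27, 62) = #3F1B3E.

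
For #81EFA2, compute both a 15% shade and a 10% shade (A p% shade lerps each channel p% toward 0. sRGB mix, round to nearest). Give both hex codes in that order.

#81EFA2 is rgb(129, 239, 162).
15% shade:
  R: 129 + 0.15×(0−129) = 129 − 19.35 = 109.65 → 110
  G: 239 − 35.85 = 203.15 → 203
  B: 162 + 0.15×(0−162) = 162 − 24.3 = 137.7 → 138
  → #6ECB8A
10% shade:
  R: 129 + 0.1×(0−129) = 129 − 12.9 = 116.1 → 116
  G: 239 + 0.1×(0−239) = 239 − 23.9 = 215.1 → 215
  B: 162 − 16.2 = 145.8 → 146
  → #74D792

#6ECB8A, #74D792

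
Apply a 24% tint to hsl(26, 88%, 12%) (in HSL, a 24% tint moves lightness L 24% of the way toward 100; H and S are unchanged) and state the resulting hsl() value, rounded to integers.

hsl(26, 88%, 33%)

L moves 24% from 12 toward 100: 12 + 21.12 = 33.12 → 33.
H and S are unchanged.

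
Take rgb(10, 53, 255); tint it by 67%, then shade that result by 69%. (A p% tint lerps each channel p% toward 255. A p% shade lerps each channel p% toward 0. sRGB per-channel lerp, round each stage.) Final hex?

Lerp each channel 67% toward 255:
  R: 10 + 164.15 = 174.15 → 174
  G: 53 + 0.67×(255−53) = 53 + 135.34 = 188.34 → 188
  B: 255 + 0.67×(255−255) = 255 + 0 = 255 → 255
After the tint: rgb(174, 188, 255) = #AEBCFF.
A 69% shade moves each channel 69% toward 0:
  R: 174 + 0.69×(0−174) = 174 − 120.06 = 53.94 → 54
  G: 188 + 0.69×(0−188) = 188 − 129.72 = 58.28 → 58
  B: 255 + 0.69×(0−255) = 255 − 175.95 = 79.05 → 79
rgb(54, 58, 79) = #363A4F.

#363A4F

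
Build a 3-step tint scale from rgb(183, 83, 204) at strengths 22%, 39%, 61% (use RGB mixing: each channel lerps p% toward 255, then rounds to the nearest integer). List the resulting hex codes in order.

22%: (183 + 15.84 = 198.84→199, 83 + 37.84 = 120.84→121, 204 + 11.22 = 215.22→215) → #C779D7
39%: (183 + 28.08 = 211.08→211, 83 + 67.08 = 150.08→150, 204 + 19.89 = 223.89→224) → #D396E0
61%: (183 + 43.92 = 226.92→227, 83 + 104.92 = 187.92→188, 204 + 31.11 = 235.11→235) → #E3BCEB

#C779D7, #D396E0, #E3BCEB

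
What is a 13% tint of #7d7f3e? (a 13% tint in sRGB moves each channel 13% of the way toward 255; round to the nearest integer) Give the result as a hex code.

#8e9057

#7d7f3e is rgb(125, 127, 62).
Lerp each channel 13% toward 255:
  R: 125 + 0.13×(255−125) = 125 + 16.9 = 141.9 → 142
  G: 127 + 0.13×(255−127) = 127 + 16.64 = 143.64 → 144
  B: 62 + 0.13×(255−62) = 62 + 25.09 = 87.09 → 87
rgb(142, 144, 87) = #8e9057.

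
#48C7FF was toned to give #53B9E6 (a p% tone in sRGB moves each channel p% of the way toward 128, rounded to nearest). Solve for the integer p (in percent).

20%

#48C7FF is rgb(72, 199, 255); #53B9E6 is rgb(83, 185, 230).
On the B channel (widest range): 230 ≈ 255 + (p/100)(128 − 255), so p ≈ 100×(230 − 255)/(128 − 255) = -2500/-127 = 19.69.
p = 20 reproduces all three channels after rounding.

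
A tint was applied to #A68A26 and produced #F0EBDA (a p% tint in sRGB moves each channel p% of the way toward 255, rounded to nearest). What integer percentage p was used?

83%

#A68A26 is rgb(166, 138, 38); #F0EBDA is rgb(240, 235, 218).
On the B channel (widest range): 218 ≈ 38 + (p/100)(255 − 38), so p ≈ 100×(218 − 38)/(255 − 38) = 18000/217 = 82.95.
p = 83 reproduces all three channels after rounding.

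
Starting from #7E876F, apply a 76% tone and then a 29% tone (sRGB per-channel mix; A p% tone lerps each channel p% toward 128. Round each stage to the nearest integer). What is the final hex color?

#7E876F is rgb(126, 135, 111).
Per channel, c → c + 0.76(128 − c):
  R: 126 + 0.76×(128−126) = 126 + 1.52 = 127.52 → 128
  G: 135 − 5.32 = 129.68 → 130
  B: 111 + 0.76×(128−111) = 111 + 12.92 = 123.92 → 124
After the tone: rgb(128, 130, 124) = #80827C.
Lerp each channel 29% toward 128:
  R: 128 + 0.29×(128−128) = 128 + 0 = 128 → 128
  G: 130 + 0.29×(128−130) = 130 − 0.58 = 129.42 → 129
  B: 124 + 0.29×(128−124) = 124 + 1.16 = 125.16 → 125
rgb(128, 129, 125) = #80817D.

#80817D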